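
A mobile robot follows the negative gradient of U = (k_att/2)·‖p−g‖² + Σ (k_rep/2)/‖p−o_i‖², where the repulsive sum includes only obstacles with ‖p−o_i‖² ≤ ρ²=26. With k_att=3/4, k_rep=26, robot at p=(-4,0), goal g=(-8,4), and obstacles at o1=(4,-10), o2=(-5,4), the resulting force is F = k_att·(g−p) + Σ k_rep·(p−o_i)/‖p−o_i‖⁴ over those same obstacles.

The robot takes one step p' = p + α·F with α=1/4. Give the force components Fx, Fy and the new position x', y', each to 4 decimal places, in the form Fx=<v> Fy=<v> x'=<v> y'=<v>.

Fx=-2.9100 Fy=2.6401 x'=-4.7275 y'=0.6600

F_att = 3/4·(g−p) = 3/4·(-4,4) = (-3.0000,3.0000)
o1: d²=164 > ρ²=26 → inactive
o2: d²=17 ≤ ρ²=26; F_rep = 26·(1,-4)/17² = (0.0900,-0.3599)
F = F_att + ΣF_rep = (-2.9100,2.6401)
p' = p + 1/4·F = (-4.7275,0.6600)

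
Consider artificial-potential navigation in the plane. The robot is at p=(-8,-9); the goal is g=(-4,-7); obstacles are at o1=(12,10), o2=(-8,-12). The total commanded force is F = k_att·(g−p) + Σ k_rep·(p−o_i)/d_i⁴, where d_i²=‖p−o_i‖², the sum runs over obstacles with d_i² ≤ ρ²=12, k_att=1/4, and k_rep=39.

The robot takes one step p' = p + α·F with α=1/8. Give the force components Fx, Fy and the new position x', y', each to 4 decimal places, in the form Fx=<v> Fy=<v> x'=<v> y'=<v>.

F_att = 1/4·(g−p) = 1/4·(4,2) = (1.0000,0.5000)
o1: d²=761 > ρ²=12 → inactive
o2: d²=9 ≤ ρ²=12; F_rep = 39·(0,3)/9² = (0.0000,1.4444)
F = F_att + ΣF_rep = (1.0000,1.9444)
p' = p + 1/8·F = (-7.8750,-8.7569)

Fx=1.0000 Fy=1.9444 x'=-7.8750 y'=-8.7569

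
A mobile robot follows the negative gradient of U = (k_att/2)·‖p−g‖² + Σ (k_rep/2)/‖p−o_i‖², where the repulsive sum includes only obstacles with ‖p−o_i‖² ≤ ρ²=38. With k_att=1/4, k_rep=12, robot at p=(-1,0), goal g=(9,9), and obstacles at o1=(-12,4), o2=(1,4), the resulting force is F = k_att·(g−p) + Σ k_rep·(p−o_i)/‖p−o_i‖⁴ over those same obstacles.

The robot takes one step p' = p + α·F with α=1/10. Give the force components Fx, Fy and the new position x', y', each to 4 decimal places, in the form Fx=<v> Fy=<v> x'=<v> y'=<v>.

Fx=2.4400 Fy=2.1300 x'=-0.7560 y'=0.2130

F_att = 1/4·(g−p) = 1/4·(10,9) = (2.5000,2.2500)
o1: d²=137 > ρ²=38 → inactive
o2: d²=20 ≤ ρ²=38; F_rep = 12·(-2,-4)/20² = (-0.0600,-0.1200)
F = F_att + ΣF_rep = (2.4400,2.1300)
p' = p + 1/10·F = (-0.7560,0.2130)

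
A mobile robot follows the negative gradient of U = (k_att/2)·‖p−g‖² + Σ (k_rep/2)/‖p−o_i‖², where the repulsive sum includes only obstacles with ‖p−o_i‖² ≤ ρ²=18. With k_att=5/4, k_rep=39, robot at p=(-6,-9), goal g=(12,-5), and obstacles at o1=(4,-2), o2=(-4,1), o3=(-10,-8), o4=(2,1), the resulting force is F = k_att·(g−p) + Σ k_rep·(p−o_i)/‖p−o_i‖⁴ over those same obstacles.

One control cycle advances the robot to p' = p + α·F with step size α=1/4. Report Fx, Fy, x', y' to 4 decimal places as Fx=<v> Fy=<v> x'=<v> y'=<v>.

Fx=23.0398 Fy=4.8651 x'=-0.2401 y'=-7.7837

F_att = 5/4·(g−p) = 5/4·(18,4) = (22.5000,5.0000)
o1: d²=149 > ρ²=18 → inactive
o2: d²=104 > ρ²=18 → inactive
o3: d²=17 ≤ ρ²=18; F_rep = 39·(4,-1)/17² = (0.5398,-0.1349)
o4: d²=164 > ρ²=18 → inactive
F = F_att + ΣF_rep = (23.0398,4.8651)
p' = p + 1/4·F = (-0.2401,-7.7837)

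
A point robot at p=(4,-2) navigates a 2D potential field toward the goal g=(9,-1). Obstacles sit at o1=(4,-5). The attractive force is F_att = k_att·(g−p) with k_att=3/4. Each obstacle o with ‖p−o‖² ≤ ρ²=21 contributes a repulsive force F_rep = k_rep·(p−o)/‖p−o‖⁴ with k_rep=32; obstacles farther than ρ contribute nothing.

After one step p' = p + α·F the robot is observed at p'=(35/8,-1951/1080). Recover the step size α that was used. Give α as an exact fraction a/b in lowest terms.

F_att = 3/4·(g−p) = 3/4·(5,1) = (3.7500,0.7500)
o1: d²=9 ≤ ρ²=21; F_rep = 32·(0,3)/9² = (0.0000,1.1852)
F = F_att + ΣF_rep = (3.7500,1.9352)
Δp = p'−p = (0.3750,0.1935); α = Δx/Fx = (3/8) / (15/4) = 1/10
check: Δy/Fy = (209/1080) / (209/108) = 1/10 ✓

α = 1/10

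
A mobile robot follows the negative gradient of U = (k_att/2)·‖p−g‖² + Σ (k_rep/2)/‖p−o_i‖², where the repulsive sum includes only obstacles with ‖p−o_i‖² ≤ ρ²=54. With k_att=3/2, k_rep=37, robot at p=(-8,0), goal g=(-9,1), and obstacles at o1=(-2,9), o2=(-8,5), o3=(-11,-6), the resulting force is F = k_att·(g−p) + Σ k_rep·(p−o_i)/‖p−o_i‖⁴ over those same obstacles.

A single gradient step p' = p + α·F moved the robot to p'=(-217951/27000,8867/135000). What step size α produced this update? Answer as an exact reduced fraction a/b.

α = 1/20

F_att = 3/2·(g−p) = 3/2·(-1,1) = (-1.5000,1.5000)
o1: d²=117 > ρ²=54 → inactive
o2: d²=25 ≤ ρ²=54; F_rep = 37·(0,-5)/25² = (0.0000,-0.2960)
o3: d²=45 ≤ ρ²=54; F_rep = 37·(3,6)/45² = (0.0548,0.1096)
F = F_att + ΣF_rep = (-1.4452,1.3136)
Δp = p'−p = (-0.0723,0.0657); α = Δx/Fx = (-1951/27000) / (-1951/1350) = 1/20
check: Δy/Fy = (8867/135000) / (8867/6750) = 1/20 ✓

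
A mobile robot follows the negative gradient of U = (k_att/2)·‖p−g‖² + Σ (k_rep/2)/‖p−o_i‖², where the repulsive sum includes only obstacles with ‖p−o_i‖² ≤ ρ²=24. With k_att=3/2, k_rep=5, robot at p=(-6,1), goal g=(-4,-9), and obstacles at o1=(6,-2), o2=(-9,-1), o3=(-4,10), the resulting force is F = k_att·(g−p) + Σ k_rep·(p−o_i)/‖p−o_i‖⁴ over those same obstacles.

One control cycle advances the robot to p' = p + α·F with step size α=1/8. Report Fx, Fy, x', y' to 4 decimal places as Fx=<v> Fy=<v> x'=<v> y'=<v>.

F_att = 3/2·(g−p) = 3/2·(2,-10) = (3.0000,-15.0000)
o1: d²=153 > ρ²=24 → inactive
o2: d²=13 ≤ ρ²=24; F_rep = 5·(3,2)/13² = (0.0888,0.0592)
o3: d²=85 > ρ²=24 → inactive
F = F_att + ΣF_rep = (3.0888,-14.9408)
p' = p + 1/8·F = (-5.6139,-0.8676)

Fx=3.0888 Fy=-14.9408 x'=-5.6139 y'=-0.8676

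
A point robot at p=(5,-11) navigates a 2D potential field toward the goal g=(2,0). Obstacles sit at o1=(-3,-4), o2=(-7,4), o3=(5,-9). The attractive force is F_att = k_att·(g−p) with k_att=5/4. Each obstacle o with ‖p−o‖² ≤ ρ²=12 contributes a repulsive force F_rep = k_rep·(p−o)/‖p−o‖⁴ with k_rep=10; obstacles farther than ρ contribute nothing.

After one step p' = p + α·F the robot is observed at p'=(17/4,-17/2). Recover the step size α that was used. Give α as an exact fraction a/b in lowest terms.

F_att = 5/4·(g−p) = 5/4·(-3,11) = (-3.7500,13.7500)
o1: d²=113 > ρ²=12 → inactive
o2: d²=369 > ρ²=12 → inactive
o3: d²=4 ≤ ρ²=12; F_rep = 10·(0,-2)/4² = (0.0000,-1.2500)
F = F_att + ΣF_rep = (-3.7500,12.5000)
Δp = p'−p = (-0.7500,2.5000); α = Δx/Fx = (-3/4) / (-15/4) = 1/5
check: Δy/Fy = (5/2) / (25/2) = 1/5 ✓

α = 1/5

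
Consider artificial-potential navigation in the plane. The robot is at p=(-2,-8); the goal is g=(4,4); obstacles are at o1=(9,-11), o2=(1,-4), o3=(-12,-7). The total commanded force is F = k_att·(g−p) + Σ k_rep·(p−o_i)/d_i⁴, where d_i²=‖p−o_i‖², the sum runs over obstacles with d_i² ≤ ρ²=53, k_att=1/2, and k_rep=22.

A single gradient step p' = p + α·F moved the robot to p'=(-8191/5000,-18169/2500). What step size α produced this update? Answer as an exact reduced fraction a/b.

α = 1/8

F_att = 1/2·(g−p) = 1/2·(6,12) = (3.0000,6.0000)
o1: d²=130 > ρ²=53 → inactive
o2: d²=25 ≤ ρ²=53; F_rep = 22·(-3,-4)/25² = (-0.1056,-0.1408)
o3: d²=101 > ρ²=53 → inactive
F = F_att + ΣF_rep = (2.8944,5.8592)
Δp = p'−p = (0.3618,0.7324); α = Δx/Fx = (1809/5000) / (1809/625) = 1/8
check: Δy/Fy = (1831/2500) / (3662/625) = 1/8 ✓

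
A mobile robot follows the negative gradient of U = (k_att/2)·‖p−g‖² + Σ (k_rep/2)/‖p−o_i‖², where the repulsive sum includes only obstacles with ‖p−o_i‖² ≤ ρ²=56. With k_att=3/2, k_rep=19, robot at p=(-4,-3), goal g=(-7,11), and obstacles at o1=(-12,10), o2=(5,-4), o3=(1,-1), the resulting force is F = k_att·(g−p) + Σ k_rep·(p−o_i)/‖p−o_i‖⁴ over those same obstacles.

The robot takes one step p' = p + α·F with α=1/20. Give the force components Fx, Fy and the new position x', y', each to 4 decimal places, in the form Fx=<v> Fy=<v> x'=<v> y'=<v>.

F_att = 3/2·(g−p) = 3/2·(-3,14) = (-4.5000,21.0000)
o1: d²=233 > ρ²=56 → inactive
o2: d²=82 > ρ²=56 → inactive
o3: d²=29 ≤ ρ²=56; F_rep = 19·(-5,-2)/29² = (-0.1130,-0.0452)
F = F_att + ΣF_rep = (-4.6130,20.9548)
p' = p + 1/20·F = (-4.2306,-1.9523)

Fx=-4.6130 Fy=20.9548 x'=-4.2306 y'=-1.9523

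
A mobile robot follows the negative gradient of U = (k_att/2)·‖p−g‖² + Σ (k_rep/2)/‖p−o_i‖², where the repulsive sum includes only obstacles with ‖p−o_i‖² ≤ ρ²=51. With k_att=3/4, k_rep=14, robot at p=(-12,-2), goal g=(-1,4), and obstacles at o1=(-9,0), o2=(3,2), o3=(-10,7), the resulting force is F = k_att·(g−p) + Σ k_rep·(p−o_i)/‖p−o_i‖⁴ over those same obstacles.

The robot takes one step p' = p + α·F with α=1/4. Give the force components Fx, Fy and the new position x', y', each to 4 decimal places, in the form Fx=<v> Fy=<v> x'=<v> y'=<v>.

Fx=8.0015 Fy=4.3343 x'=-9.9996 y'=-0.9164

F_att = 3/4·(g−p) = 3/4·(11,6) = (8.2500,4.5000)
o1: d²=13 ≤ ρ²=51; F_rep = 14·(-3,-2)/13² = (-0.2485,-0.1657)
o2: d²=241 > ρ²=51 → inactive
o3: d²=85 > ρ²=51 → inactive
F = F_att + ΣF_rep = (8.0015,4.3343)
p' = p + 1/4·F = (-9.9996,-0.9164)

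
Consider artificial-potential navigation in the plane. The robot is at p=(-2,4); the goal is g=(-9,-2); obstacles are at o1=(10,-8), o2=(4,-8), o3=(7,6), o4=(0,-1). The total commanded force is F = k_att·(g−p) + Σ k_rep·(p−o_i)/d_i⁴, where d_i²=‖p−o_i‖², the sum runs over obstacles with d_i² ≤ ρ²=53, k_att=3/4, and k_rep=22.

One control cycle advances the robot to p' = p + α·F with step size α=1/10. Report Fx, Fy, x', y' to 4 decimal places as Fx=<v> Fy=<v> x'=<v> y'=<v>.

F_att = 3/4·(g−p) = 3/4·(-7,-6) = (-5.2500,-4.5000)
o1: d²=288 > ρ²=53 → inactive
o2: d²=180 > ρ²=53 → inactive
o3: d²=85 > ρ²=53 → inactive
o4: d²=29 ≤ ρ²=53; F_rep = 22·(-2,5)/29² = (-0.0523,0.1308)
F = F_att + ΣF_rep = (-5.3023,-4.3692)
p' = p + 1/10·F = (-2.5302,3.5631)

Fx=-5.3023 Fy=-4.3692 x'=-2.5302 y'=3.5631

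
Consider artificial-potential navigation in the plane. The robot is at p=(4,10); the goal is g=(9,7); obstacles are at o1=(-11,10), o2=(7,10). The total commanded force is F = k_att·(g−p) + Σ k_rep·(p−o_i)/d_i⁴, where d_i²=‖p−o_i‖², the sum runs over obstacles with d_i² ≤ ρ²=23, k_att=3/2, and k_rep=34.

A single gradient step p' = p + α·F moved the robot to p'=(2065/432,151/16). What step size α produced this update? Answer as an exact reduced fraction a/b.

α = 1/8

F_att = 3/2·(g−p) = 3/2·(5,-3) = (7.5000,-4.5000)
o1: d²=225 > ρ²=23 → inactive
o2: d²=9 ≤ ρ²=23; F_rep = 34·(-3,0)/9² = (-1.2593,0.0000)
F = F_att + ΣF_rep = (6.2407,-4.5000)
Δp = p'−p = (0.7801,-0.5625); α = Δx/Fx = (337/432) / (337/54) = 1/8
check: Δy/Fy = (-9/16) / (-9/2) = 1/8 ✓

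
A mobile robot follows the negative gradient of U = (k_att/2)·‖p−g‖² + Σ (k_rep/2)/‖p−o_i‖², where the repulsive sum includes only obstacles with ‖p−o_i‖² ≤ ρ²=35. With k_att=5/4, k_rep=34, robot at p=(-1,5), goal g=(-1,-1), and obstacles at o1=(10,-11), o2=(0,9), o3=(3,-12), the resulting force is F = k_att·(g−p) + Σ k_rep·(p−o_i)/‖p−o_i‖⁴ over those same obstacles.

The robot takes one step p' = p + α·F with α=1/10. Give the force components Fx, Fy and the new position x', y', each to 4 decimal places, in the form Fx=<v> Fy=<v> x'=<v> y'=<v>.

Fx=-0.1176 Fy=-7.9706 x'=-1.0118 y'=4.2029

F_att = 5/4·(g−p) = 5/4·(0,-6) = (0.0000,-7.5000)
o1: d²=377 > ρ²=35 → inactive
o2: d²=17 ≤ ρ²=35; F_rep = 34·(-1,-4)/17² = (-0.1176,-0.4706)
o3: d²=305 > ρ²=35 → inactive
F = F_att + ΣF_rep = (-0.1176,-7.9706)
p' = p + 1/10·F = (-1.0118,4.2029)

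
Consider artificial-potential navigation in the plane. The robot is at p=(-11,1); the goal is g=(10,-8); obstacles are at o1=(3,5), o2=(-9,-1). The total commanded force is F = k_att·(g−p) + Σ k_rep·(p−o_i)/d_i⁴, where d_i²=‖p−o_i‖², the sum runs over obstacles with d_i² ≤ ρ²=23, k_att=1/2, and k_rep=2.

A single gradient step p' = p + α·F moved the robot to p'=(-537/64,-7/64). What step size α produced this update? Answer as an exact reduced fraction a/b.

F_att = 1/2·(g−p) = 1/2·(21,-9) = (10.5000,-4.5000)
o1: d²=212 > ρ²=23 → inactive
o2: d²=8 ≤ ρ²=23; F_rep = 2·(-2,2)/8² = (-0.0625,0.0625)
F = F_att + ΣF_rep = (10.4375,-4.4375)
Δp = p'−p = (2.6094,-1.1094); α = Δx/Fx = (167/64) / (167/16) = 1/4
check: Δy/Fy = (-71/64) / (-71/16) = 1/4 ✓

α = 1/4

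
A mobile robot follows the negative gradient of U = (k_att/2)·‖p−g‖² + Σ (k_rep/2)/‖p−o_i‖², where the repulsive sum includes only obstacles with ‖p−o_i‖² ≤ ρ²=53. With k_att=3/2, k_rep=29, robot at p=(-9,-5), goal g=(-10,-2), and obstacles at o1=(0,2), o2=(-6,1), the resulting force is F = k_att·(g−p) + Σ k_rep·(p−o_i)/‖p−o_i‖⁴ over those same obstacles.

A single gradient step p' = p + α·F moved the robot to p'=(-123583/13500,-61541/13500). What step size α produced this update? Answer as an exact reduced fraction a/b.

F_att = 3/2·(g−p) = 3/2·(-1,3) = (-1.5000,4.5000)
o1: d²=130 > ρ²=53 → inactive
o2: d²=45 ≤ ρ²=53; F_rep = 29·(-3,-6)/45² = (-0.0430,-0.0859)
F = F_att + ΣF_rep = (-1.5430,4.4141)
Δp = p'−p = (-0.1543,0.4414); α = Δx/Fx = (-2083/13500) / (-2083/1350) = 1/10
check: Δy/Fy = (5959/13500) / (5959/1350) = 1/10 ✓

α = 1/10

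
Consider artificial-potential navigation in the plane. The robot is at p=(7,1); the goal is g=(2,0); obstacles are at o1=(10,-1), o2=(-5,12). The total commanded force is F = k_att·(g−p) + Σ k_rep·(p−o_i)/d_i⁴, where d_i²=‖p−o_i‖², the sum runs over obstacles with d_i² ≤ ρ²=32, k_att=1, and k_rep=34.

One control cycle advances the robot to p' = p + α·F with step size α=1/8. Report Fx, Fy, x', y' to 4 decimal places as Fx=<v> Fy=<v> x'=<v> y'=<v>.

Fx=-5.6036 Fy=-0.5976 x'=6.2996 y'=0.9253

F_att = 1·(g−p) = 1·(-5,-1) = (-5.0000,-1.0000)
o1: d²=13 ≤ ρ²=32; F_rep = 34·(-3,2)/13² = (-0.6036,0.4024)
o2: d²=265 > ρ²=32 → inactive
F = F_att + ΣF_rep = (-5.6036,-0.5976)
p' = p + 1/8·F = (6.2996,0.9253)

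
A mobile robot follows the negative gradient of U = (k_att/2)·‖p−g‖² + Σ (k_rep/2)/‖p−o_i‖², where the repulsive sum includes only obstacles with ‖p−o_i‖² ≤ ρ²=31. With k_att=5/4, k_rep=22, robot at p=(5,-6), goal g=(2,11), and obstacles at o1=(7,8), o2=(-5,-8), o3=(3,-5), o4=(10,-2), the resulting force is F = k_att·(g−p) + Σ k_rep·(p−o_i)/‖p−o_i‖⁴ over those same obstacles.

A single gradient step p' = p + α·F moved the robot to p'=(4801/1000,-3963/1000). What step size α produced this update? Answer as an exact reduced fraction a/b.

F_att = 5/4·(g−p) = 5/4·(-3,17) = (-3.7500,21.2500)
o1: d²=200 > ρ²=31 → inactive
o2: d²=104 > ρ²=31 → inactive
o3: d²=5 ≤ ρ²=31; F_rep = 22·(2,-1)/5² = (1.7600,-0.8800)
o4: d²=41 > ρ²=31 → inactive
F = F_att + ΣF_rep = (-1.9900,20.3700)
Δp = p'−p = (-0.1990,2.0370); α = Δx/Fx = (-199/1000) / (-199/100) = 1/10
check: Δy/Fy = (2037/1000) / (2037/100) = 1/10 ✓

α = 1/10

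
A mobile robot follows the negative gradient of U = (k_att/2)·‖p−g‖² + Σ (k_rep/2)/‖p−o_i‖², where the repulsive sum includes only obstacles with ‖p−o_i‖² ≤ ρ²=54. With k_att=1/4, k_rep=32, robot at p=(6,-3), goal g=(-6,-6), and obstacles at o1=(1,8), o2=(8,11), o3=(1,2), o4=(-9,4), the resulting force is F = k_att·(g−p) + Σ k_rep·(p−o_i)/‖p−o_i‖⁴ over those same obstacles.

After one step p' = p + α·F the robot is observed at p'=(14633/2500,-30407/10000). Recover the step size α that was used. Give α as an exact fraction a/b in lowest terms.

α = 1/20

F_att = 1/4·(g−p) = 1/4·(-12,-3) = (-3.0000,-0.7500)
o1: d²=146 > ρ²=54 → inactive
o2: d²=200 > ρ²=54 → inactive
o3: d²=50 ≤ ρ²=54; F_rep = 32·(5,-5)/50² = (0.0640,-0.0640)
o4: d²=274 > ρ²=54 → inactive
F = F_att + ΣF_rep = (-2.9360,-0.8140)
Δp = p'−p = (-0.1468,-0.0407); α = Δx/Fx = (-367/2500) / (-367/125) = 1/20
check: Δy/Fy = (-407/10000) / (-407/500) = 1/20 ✓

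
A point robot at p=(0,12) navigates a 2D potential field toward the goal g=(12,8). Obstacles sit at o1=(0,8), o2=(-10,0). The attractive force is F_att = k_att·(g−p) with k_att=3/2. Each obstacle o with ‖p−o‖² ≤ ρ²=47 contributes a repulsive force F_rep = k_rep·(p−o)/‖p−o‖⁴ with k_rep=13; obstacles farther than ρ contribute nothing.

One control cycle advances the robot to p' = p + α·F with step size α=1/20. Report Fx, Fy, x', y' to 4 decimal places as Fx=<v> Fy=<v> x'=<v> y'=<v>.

Fx=18.0000 Fy=-5.7969 x'=0.9000 y'=11.7102

F_att = 3/2·(g−p) = 3/2·(12,-4) = (18.0000,-6.0000)
o1: d²=16 ≤ ρ²=47; F_rep = 13·(0,4)/16² = (0.0000,0.2031)
o2: d²=244 > ρ²=47 → inactive
F = F_att + ΣF_rep = (18.0000,-5.7969)
p' = p + 1/20·F = (0.9000,11.7102)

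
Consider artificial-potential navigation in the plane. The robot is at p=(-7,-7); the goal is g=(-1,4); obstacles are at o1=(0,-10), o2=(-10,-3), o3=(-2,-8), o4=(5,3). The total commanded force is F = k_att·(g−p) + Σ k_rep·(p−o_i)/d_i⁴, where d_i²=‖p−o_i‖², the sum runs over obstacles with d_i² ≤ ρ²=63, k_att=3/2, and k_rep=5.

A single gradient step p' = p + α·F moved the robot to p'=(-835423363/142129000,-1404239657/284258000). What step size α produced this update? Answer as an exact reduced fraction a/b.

F_att = 3/2·(g−p) = 3/2·(6,11) = (9.0000,16.5000)
o1: d²=58 ≤ ρ²=63; F_rep = 5·(-7,3)/58² = (-0.0104,0.0045)
o2: d²=25 ≤ ρ²=63; F_rep = 5·(3,-4)/25² = (0.0240,-0.0320)
o3: d²=26 ≤ ρ²=63; F_rep = 5·(-5,1)/26² = (-0.0370,0.0074)
o4: d²=244 > ρ²=63 → inactive
F = F_att + ΣF_rep = (8.9766,16.4799)
Δp = p'−p = (1.1221,2.0600); α = Δx/Fx = (159479637/142129000) / (159479637/17766125) = 1/8
check: Δy/Fy = (585566343/284258000) / (585566343/35532250) = 1/8 ✓

α = 1/8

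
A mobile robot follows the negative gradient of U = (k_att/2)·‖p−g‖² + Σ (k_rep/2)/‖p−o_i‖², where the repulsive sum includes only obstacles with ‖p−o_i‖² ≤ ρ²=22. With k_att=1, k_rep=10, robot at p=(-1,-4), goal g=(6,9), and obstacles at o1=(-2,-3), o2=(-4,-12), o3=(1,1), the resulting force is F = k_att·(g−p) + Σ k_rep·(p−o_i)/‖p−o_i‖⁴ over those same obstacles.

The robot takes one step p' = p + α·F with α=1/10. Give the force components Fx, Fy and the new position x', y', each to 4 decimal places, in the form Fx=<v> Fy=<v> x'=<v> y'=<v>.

F_att = 1·(g−p) = 1·(7,13) = (7.0000,13.0000)
o1: d²=2 ≤ ρ²=22; F_rep = 10·(1,-1)/2² = (2.5000,-2.5000)
o2: d²=73 > ρ²=22 → inactive
o3: d²=29 > ρ²=22 → inactive
F = F_att + ΣF_rep = (9.5000,10.5000)
p' = p + 1/10·F = (-0.0500,-2.9500)

Fx=9.5000 Fy=10.5000 x'=-0.0500 y'=-2.9500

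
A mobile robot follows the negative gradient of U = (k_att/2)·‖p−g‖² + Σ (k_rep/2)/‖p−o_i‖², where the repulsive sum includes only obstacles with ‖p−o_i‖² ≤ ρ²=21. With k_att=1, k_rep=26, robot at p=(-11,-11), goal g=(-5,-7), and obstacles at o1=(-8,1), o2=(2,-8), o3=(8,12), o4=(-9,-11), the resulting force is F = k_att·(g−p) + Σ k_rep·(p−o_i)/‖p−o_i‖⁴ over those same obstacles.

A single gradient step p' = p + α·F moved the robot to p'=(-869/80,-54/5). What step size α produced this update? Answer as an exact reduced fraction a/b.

α = 1/20

F_att = 1·(g−p) = 1·(6,4) = (6.0000,4.0000)
o1: d²=153 > ρ²=21 → inactive
o2: d²=178 > ρ²=21 → inactive
o3: d²=890 > ρ²=21 → inactive
o4: d²=4 ≤ ρ²=21; F_rep = 26·(-2,0)/4² = (-3.2500,0.0000)
F = F_att + ΣF_rep = (2.7500,4.0000)
Δp = p'−p = (0.1375,0.2000); α = Δx/Fx = (11/80) / (11/4) = 1/20
check: Δy/Fy = (1/5) / (4) = 1/20 ✓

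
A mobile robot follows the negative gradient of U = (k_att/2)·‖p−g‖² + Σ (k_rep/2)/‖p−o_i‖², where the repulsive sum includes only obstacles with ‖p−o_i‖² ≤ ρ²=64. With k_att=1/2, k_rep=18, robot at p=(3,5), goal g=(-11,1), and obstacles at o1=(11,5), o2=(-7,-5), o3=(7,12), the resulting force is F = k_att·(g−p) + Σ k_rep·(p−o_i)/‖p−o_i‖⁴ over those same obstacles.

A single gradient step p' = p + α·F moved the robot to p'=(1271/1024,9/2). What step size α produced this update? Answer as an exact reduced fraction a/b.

F_att = 1/2·(g−p) = 1/2·(-14,-4) = (-7.0000,-2.0000)
o1: d²=64 ≤ ρ²=64; F_rep = 18·(-8,0)/64² = (-0.0352,0.0000)
o2: d²=200 > ρ²=64 → inactive
o3: d²=65 > ρ²=64 → inactive
F = F_att + ΣF_rep = (-7.0352,-2.0000)
Δp = p'−p = (-1.7588,-0.5000); α = Δx/Fx = (-1801/1024) / (-1801/256) = 1/4
check: Δy/Fy = (-1/2) / (-2) = 1/4 ✓

α = 1/4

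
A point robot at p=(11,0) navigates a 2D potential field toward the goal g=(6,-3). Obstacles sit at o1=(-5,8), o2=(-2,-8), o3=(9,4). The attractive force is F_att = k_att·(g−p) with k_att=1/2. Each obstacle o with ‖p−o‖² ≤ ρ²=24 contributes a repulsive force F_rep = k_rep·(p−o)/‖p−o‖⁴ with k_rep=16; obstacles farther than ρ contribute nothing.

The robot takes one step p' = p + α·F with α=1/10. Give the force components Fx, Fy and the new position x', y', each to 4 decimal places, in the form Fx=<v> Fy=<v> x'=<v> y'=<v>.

F_att = 1/2·(g−p) = 1/2·(-5,-3) = (-2.5000,-1.5000)
o1: d²=320 > ρ²=24 → inactive
o2: d²=233 > ρ²=24 → inactive
o3: d²=20 ≤ ρ²=24; F_rep = 16·(2,-4)/20² = (0.0800,-0.1600)
F = F_att + ΣF_rep = (-2.4200,-1.6600)
p' = p + 1/10·F = (10.7580,-0.1660)

Fx=-2.4200 Fy=-1.6600 x'=10.7580 y'=-0.1660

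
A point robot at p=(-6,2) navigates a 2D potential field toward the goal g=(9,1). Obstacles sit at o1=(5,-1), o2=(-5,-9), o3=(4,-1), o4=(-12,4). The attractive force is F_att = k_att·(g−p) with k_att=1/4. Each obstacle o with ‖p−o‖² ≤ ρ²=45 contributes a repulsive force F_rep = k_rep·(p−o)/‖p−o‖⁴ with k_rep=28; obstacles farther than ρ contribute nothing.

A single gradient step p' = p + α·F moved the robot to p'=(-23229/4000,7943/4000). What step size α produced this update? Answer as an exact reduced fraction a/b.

α = 1/20

F_att = 1/4·(g−p) = 1/4·(15,-1) = (3.7500,-0.2500)
o1: d²=130 > ρ²=45 → inactive
o2: d²=122 > ρ²=45 → inactive
o3: d²=109 > ρ²=45 → inactive
o4: d²=40 ≤ ρ²=45; F_rep = 28·(6,-2)/40² = (0.1050,-0.0350)
F = F_att + ΣF_rep = (3.8550,-0.2850)
Δp = p'−p = (0.1928,-0.0143); α = Δx/Fx = (771/4000) / (771/200) = 1/20
check: Δy/Fy = (-57/4000) / (-57/200) = 1/20 ✓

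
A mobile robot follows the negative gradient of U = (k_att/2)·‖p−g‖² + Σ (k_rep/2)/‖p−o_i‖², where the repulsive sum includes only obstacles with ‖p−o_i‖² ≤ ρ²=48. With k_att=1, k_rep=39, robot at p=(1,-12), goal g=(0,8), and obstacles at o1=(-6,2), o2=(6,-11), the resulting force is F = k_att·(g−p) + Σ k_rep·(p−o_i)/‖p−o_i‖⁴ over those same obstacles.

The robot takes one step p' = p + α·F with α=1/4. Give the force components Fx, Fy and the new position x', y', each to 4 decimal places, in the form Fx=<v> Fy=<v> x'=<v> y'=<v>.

Fx=-1.2885 Fy=19.9423 x'=0.6779 y'=-7.0144

F_att = 1·(g−p) = 1·(-1,20) = (-1.0000,20.0000)
o1: d²=245 > ρ²=48 → inactive
o2: d²=26 ≤ ρ²=48; F_rep = 39·(-5,-1)/26² = (-0.2885,-0.0577)
F = F_att + ΣF_rep = (-1.2885,19.9423)
p' = p + 1/4·F = (0.6779,-7.0144)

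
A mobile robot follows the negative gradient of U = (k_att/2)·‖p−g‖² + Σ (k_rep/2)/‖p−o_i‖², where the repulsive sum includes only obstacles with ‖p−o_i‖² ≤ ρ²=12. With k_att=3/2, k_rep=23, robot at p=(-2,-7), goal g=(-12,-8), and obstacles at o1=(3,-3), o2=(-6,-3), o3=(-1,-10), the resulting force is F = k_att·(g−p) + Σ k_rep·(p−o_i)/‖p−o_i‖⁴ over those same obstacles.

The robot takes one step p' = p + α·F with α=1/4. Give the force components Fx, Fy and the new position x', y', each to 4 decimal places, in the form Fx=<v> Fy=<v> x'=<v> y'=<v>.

F_att = 3/2·(g−p) = 3/2·(-10,-1) = (-15.0000,-1.5000)
o1: d²=41 > ρ²=12 → inactive
o2: d²=32 > ρ²=12 → inactive
o3: d²=10 ≤ ρ²=12; F_rep = 23·(-1,3)/10² = (-0.2300,0.6900)
F = F_att + ΣF_rep = (-15.2300,-0.8100)
p' = p + 1/4·F = (-5.8075,-7.2025)

Fx=-15.2300 Fy=-0.8100 x'=-5.8075 y'=-7.2025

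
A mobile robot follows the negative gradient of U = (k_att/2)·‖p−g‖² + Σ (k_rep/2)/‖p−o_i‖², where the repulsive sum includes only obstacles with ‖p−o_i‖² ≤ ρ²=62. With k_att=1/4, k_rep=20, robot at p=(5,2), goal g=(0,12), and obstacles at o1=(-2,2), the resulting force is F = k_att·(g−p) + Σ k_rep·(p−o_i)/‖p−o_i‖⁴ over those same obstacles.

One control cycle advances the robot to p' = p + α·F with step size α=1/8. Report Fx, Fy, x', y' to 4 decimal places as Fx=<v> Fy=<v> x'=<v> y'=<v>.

Fx=-1.1917 Fy=2.5000 x'=4.8510 y'=2.3125

F_att = 1/4·(g−p) = 1/4·(-5,10) = (-1.2500,2.5000)
o1: d²=49 ≤ ρ²=62; F_rep = 20·(7,0)/49² = (0.0583,0.0000)
F = F_att + ΣF_rep = (-1.1917,2.5000)
p' = p + 1/8·F = (4.8510,2.3125)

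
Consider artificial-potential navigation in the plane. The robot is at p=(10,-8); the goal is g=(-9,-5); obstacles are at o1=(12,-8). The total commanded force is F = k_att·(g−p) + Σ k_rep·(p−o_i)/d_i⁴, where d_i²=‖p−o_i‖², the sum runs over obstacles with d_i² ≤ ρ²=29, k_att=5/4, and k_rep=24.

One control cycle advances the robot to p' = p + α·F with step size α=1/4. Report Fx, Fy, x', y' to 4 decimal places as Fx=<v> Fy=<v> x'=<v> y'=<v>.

F_att = 5/4·(g−p) = 5/4·(-19,3) = (-23.7500,3.7500)
o1: d²=4 ≤ ρ²=29; F_rep = 24·(-2,0)/4² = (-3.0000,0.0000)
F = F_att + ΣF_rep = (-26.7500,3.7500)
p' = p + 1/4·F = (3.3125,-7.0625)

Fx=-26.7500 Fy=3.7500 x'=3.3125 y'=-7.0625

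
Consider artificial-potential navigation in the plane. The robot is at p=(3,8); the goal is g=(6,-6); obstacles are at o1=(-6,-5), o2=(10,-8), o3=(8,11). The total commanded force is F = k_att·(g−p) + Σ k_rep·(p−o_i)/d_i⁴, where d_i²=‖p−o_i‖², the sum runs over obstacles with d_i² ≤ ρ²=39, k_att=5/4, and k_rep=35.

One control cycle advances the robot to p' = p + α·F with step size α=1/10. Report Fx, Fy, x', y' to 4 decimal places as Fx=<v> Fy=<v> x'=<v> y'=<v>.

F_att = 5/4·(g−p) = 5/4·(3,-14) = (3.7500,-17.5000)
o1: d²=250 > ρ²=39 → inactive
o2: d²=305 > ρ²=39 → inactive
o3: d²=34 ≤ ρ²=39; F_rep = 35·(-5,-3)/34² = (-0.1514,-0.0908)
F = F_att + ΣF_rep = (3.5986,-17.5908)
p' = p + 1/10·F = (3.3599,6.2409)

Fx=3.5986 Fy=-17.5908 x'=3.3599 y'=6.2409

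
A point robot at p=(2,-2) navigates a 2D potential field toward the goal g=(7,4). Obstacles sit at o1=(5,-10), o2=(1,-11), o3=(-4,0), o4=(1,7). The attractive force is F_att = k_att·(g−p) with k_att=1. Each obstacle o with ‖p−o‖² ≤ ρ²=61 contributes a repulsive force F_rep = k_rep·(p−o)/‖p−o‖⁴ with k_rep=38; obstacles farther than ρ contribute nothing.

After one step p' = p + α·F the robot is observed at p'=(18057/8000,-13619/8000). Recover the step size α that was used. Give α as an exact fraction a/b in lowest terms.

F_att = 1·(g−p) = 1·(5,6) = (5.0000,6.0000)
o1: d²=73 > ρ²=61 → inactive
o2: d²=82 > ρ²=61 → inactive
o3: d²=40 ≤ ρ²=61; F_rep = 38·(6,-2)/40² = (0.1425,-0.0475)
o4: d²=82 > ρ²=61 → inactive
F = F_att + ΣF_rep = (5.1425,5.9525)
Δp = p'−p = (0.2571,0.2976); α = Δx/Fx = (2057/8000) / (2057/400) = 1/20
check: Δy/Fy = (2381/8000) / (2381/400) = 1/20 ✓

α = 1/20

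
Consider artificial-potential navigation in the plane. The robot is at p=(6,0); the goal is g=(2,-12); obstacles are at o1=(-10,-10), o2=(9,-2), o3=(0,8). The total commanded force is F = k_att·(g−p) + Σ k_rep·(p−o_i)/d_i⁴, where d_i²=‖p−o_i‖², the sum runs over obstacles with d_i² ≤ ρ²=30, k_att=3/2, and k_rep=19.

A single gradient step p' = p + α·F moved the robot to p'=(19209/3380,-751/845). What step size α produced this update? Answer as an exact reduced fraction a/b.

F_att = 3/2·(g−p) = 3/2·(-4,-12) = (-6.0000,-18.0000)
o1: d²=356 > ρ²=30 → inactive
o2: d²=13 ≤ ρ²=30; F_rep = 19·(-3,2)/13² = (-0.3373,0.2249)
o3: d²=100 > ρ²=30 → inactive
F = F_att + ΣF_rep = (-6.3373,-17.7751)
Δp = p'−p = (-0.3169,-0.8888); α = Δx/Fx = (-1071/3380) / (-1071/169) = 1/20
check: Δy/Fy = (-751/845) / (-3004/169) = 1/20 ✓

α = 1/20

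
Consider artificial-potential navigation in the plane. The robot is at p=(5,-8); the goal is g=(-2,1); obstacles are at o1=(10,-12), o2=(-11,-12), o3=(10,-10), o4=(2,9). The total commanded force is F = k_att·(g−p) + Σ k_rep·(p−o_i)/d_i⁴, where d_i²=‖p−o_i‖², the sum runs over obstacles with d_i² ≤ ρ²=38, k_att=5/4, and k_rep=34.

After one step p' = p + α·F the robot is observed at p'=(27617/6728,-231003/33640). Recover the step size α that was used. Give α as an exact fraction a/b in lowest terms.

α = 1/10

F_att = 5/4·(g−p) = 5/4·(-7,9) = (-8.7500,11.2500)
o1: d²=41 > ρ²=38 → inactive
o2: d²=272 > ρ²=38 → inactive
o3: d²=29 ≤ ρ²=38; F_rep = 34·(-5,2)/29² = (-0.2021,0.0809)
o4: d²=298 > ρ²=38 → inactive
F = F_att + ΣF_rep = (-8.9521,11.3309)
Δp = p'−p = (-0.8952,1.1331); α = Δx/Fx = (-6023/6728) / (-30115/3364) = 1/10
check: Δy/Fy = (38117/33640) / (38117/3364) = 1/10 ✓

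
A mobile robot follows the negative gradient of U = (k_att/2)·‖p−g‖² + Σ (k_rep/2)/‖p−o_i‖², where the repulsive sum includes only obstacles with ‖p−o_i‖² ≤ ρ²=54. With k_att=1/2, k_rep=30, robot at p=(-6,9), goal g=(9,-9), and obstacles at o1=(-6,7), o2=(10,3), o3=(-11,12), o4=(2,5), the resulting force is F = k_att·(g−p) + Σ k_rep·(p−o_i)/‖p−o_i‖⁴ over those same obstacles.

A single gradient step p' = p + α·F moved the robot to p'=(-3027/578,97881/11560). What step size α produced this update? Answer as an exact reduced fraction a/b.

α = 1/10

F_att = 1/2·(g−p) = 1/2·(15,-18) = (7.5000,-9.0000)
o1: d²=4 ≤ ρ²=54; F_rep = 30·(0,2)/4² = (0.0000,3.7500)
o2: d²=292 > ρ²=54 → inactive
o3: d²=34 ≤ ρ²=54; F_rep = 30·(5,-3)/34² = (0.1298,-0.0779)
o4: d²=80 > ρ²=54 → inactive
F = F_att + ΣF_rep = (7.6298,-5.3279)
Δp = p'−p = (0.7630,-0.5328); α = Δx/Fx = (441/578) / (2205/289) = 1/10
check: Δy/Fy = (-6159/11560) / (-6159/1156) = 1/10 ✓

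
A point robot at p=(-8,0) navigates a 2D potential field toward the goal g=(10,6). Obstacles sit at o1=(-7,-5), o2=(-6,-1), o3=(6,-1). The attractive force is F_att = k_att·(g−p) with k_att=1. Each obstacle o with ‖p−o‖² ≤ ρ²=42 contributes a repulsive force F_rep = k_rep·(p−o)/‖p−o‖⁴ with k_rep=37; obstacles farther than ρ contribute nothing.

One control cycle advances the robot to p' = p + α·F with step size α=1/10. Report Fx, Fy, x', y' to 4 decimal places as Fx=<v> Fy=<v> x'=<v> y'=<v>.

F_att = 1·(g−p) = 1·(18,6) = (18.0000,6.0000)
o1: d²=26 ≤ ρ²=42; F_rep = 37·(-1,5)/26² = (-0.0547,0.2737)
o2: d²=5 ≤ ρ²=42; F_rep = 37·(-2,1)/5² = (-2.9600,1.4800)
o3: d²=197 > ρ²=42 → inactive
F = F_att + ΣF_rep = (14.9853,7.7537)
p' = p + 1/10·F = (-6.5015,0.7754)

Fx=14.9853 Fy=7.7537 x'=-6.5015 y'=0.7754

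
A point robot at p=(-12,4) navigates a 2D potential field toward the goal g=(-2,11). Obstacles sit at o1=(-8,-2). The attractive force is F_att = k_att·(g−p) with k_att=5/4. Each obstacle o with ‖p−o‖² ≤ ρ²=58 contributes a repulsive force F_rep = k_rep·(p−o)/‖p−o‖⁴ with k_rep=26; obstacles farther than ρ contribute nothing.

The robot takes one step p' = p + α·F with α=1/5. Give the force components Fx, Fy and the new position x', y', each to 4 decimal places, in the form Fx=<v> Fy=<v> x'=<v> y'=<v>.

Fx=12.4615 Fy=8.8077 x'=-9.5077 y'=5.7615

F_att = 5/4·(g−p) = 5/4·(10,7) = (12.5000,8.7500)
o1: d²=52 ≤ ρ²=58; F_rep = 26·(-4,6)/52² = (-0.0385,0.0577)
F = F_att + ΣF_rep = (12.4615,8.8077)
p' = p + 1/5·F = (-9.5077,5.7615)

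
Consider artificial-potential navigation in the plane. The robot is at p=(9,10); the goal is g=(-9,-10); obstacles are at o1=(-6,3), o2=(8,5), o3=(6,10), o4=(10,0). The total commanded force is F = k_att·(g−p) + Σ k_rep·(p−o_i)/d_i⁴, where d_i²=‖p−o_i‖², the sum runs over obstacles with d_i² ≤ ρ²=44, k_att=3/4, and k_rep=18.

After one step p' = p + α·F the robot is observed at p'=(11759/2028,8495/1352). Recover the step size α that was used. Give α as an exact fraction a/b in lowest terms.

α = 1/4

F_att = 3/4·(g−p) = 3/4·(-18,-20) = (-13.5000,-15.0000)
o1: d²=274 > ρ²=44 → inactive
o2: d²=26 ≤ ρ²=44; F_rep = 18·(1,5)/26² = (0.0266,0.1331)
o3: d²=9 ≤ ρ²=44; F_rep = 18·(3,0)/9² = (0.6667,0.0000)
o4: d²=101 > ρ²=44 → inactive
F = F_att + ΣF_rep = (-12.8067,-14.8669)
Δp = p'−p = (-3.2017,-3.7167); α = Δx/Fx = (-6493/2028) / (-6493/507) = 1/4
check: Δy/Fy = (-5025/1352) / (-5025/338) = 1/4 ✓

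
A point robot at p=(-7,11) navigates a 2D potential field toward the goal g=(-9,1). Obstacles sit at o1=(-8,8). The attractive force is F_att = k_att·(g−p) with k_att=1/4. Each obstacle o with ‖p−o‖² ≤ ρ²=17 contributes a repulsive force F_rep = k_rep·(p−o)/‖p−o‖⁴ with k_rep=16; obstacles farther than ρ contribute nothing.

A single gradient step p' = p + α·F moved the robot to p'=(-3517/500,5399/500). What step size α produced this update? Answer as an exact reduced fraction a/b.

F_att = 1/4·(g−p) = 1/4·(-2,-10) = (-0.5000,-2.5000)
o1: d²=10 ≤ ρ²=17; F_rep = 16·(1,3)/10² = (0.1600,0.4800)
F = F_att + ΣF_rep = (-0.3400,-2.0200)
Δp = p'−p = (-0.0340,-0.2020); α = Δx/Fx = (-17/500) / (-17/50) = 1/10
check: Δy/Fy = (-101/500) / (-101/50) = 1/10 ✓

α = 1/10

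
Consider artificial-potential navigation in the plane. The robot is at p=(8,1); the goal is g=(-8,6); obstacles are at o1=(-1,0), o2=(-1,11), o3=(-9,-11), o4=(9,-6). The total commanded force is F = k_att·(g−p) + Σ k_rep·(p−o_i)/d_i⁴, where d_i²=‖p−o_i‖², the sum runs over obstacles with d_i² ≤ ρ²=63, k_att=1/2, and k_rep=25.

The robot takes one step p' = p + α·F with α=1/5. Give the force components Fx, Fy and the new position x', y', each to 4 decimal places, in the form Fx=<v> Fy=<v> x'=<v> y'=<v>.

F_att = 1/2·(g−p) = 1/2·(-16,5) = (-8.0000,2.5000)
o1: d²=82 > ρ²=63 → inactive
o2: d²=181 > ρ²=63 → inactive
o3: d²=433 > ρ²=63 → inactive
o4: d²=50 ≤ ρ²=63; F_rep = 25·(-1,7)/50² = (-0.0100,0.0700)
F = F_att + ΣF_rep = (-8.0100,2.5700)
p' = p + 1/5·F = (6.3980,1.5140)

Fx=-8.0100 Fy=2.5700 x'=6.3980 y'=1.5140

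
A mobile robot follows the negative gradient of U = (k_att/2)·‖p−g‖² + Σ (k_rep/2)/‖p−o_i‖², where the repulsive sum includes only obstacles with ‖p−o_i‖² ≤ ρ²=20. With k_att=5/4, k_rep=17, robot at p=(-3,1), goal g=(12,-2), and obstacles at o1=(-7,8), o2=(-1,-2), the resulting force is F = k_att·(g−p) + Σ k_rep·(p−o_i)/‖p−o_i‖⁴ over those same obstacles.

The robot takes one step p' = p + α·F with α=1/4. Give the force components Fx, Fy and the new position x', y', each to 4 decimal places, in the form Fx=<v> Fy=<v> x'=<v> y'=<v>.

Fx=18.5488 Fy=-3.4482 x'=1.6372 y'=0.1379

F_att = 5/4·(g−p) = 5/4·(15,-3) = (18.7500,-3.7500)
o1: d²=65 > ρ²=20 → inactive
o2: d²=13 ≤ ρ²=20; F_rep = 17·(-2,3)/13² = (-0.2012,0.3018)
F = F_att + ΣF_rep = (18.5488,-3.4482)
p' = p + 1/4·F = (1.6372,0.1379)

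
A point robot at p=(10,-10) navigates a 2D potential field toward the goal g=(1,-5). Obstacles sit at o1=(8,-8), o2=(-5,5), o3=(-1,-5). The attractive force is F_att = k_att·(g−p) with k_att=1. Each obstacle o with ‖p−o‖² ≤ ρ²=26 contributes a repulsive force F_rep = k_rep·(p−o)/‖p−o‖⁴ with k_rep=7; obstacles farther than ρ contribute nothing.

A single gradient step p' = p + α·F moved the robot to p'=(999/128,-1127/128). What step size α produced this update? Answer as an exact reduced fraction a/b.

α = 1/4

F_att = 1·(g−p) = 1·(-9,5) = (-9.0000,5.0000)
o1: d²=8 ≤ ρ²=26; F_rep = 7·(2,-2)/8² = (0.2188,-0.2188)
o2: d²=450 > ρ²=26 → inactive
o3: d²=146 > ρ²=26 → inactive
F = F_att + ΣF_rep = (-8.7812,4.7812)
Δp = p'−p = (-2.1953,1.1953); α = Δx/Fx = (-281/128) / (-281/32) = 1/4
check: Δy/Fy = (153/128) / (153/32) = 1/4 ✓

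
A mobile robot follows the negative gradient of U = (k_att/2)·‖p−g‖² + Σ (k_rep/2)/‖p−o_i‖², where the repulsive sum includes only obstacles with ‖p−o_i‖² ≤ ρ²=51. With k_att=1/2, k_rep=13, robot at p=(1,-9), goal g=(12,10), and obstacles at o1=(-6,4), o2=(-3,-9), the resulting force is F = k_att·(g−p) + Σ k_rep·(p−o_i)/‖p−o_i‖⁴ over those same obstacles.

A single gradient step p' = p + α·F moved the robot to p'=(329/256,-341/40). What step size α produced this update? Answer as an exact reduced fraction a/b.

α = 1/20

F_att = 1/2·(g−p) = 1/2·(11,19) = (5.5000,9.5000)
o1: d²=218 > ρ²=51 → inactive
o2: d²=16 ≤ ρ²=51; F_rep = 13·(4,0)/16² = (0.2031,0.0000)
F = F_att + ΣF_rep = (5.7031,9.5000)
Δp = p'−p = (0.2852,0.4750); α = Δx/Fx = (73/256) / (365/64) = 1/20
check: Δy/Fy = (19/40) / (19/2) = 1/20 ✓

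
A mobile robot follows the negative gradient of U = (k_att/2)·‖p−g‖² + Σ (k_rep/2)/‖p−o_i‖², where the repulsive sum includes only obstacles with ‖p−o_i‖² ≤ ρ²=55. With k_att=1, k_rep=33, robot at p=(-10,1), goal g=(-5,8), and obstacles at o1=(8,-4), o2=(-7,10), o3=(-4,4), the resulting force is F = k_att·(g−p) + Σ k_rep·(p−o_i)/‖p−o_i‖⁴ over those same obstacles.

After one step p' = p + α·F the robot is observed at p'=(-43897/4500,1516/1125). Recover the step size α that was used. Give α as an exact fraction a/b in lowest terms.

α = 1/20

F_att = 1·(g−p) = 1·(5,7) = (5.0000,7.0000)
o1: d²=349 > ρ²=55 → inactive
o2: d²=90 > ρ²=55 → inactive
o3: d²=45 ≤ ρ²=55; F_rep = 33·(-6,-3)/45² = (-0.0978,-0.0489)
F = F_att + ΣF_rep = (4.9022,6.9511)
Δp = p'−p = (0.2451,0.3476); α = Δx/Fx = (1103/4500) / (1103/225) = 1/20
check: Δy/Fy = (391/1125) / (1564/225) = 1/20 ✓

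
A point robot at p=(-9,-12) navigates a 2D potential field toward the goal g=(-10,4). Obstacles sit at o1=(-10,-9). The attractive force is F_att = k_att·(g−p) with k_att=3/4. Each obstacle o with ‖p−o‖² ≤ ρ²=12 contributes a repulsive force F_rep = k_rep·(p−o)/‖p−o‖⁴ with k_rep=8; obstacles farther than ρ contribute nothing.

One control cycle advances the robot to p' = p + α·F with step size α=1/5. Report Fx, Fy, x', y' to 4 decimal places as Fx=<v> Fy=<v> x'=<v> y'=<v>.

F_att = 3/4·(g−p) = 3/4·(-1,16) = (-0.7500,12.0000)
o1: d²=10 ≤ ρ²=12; F_rep = 8·(1,-3)/10² = (0.0800,-0.2400)
F = F_att + ΣF_rep = (-0.6700,11.7600)
p' = p + 1/5·F = (-9.1340,-9.6480)

Fx=-0.6700 Fy=11.7600 x'=-9.1340 y'=-9.6480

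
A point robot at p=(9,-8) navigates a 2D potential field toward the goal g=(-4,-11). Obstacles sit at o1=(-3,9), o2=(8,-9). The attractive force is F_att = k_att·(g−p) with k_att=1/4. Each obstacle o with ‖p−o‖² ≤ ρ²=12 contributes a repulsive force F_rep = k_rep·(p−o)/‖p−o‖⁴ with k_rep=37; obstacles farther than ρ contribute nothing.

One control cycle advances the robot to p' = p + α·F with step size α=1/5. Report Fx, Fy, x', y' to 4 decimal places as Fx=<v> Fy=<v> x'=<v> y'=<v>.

F_att = 1/4·(g−p) = 1/4·(-13,-3) = (-3.2500,-0.7500)
o1: d²=433 > ρ²=12 → inactive
o2: d²=2 ≤ ρ²=12; F_rep = 37·(1,1)/2² = (9.2500,9.2500)
F = F_att + ΣF_rep = (6.0000,8.5000)
p' = p + 1/5·F = (10.2000,-6.3000)

Fx=6.0000 Fy=8.5000 x'=10.2000 y'=-6.3000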